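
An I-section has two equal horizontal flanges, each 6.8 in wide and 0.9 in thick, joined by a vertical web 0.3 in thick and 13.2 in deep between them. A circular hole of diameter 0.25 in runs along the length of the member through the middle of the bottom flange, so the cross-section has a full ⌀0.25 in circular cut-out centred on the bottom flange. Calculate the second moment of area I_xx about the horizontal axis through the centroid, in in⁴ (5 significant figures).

I_xx ≈ 664.24 in⁴

Treat the section as a set of non-overlapping primitives; coordinates are from the bounding-box lower-left.
Bottom flange: 6.8 × 0.9, A = 6.12 in², y = 0.45 in, Ī = 0.4131 in⁴.
Web: 0.3 × 13.2, A = 3.96 in², y = 7.5 in, Ī = 57.4992 in⁴.
Top flange: 6.8 × 0.9, A = 6.12 in², y = 14.55 in, Ī = 0.4131 in⁴.
Hole (subtracted): ⌀0.25, A = 0.04908739 in², y = 0.45 in, Ī = 0.0001917476 in⁴.
Centroid: ȳ = ΣA·y / ΣA = 7.521427 in.
Transfer each piece to the horizontal axis through the centroid using Ī + A·d² with d = y − 7.521427:
  bottom flange: d = -7.071427 in → contributes +306.4442 in⁴
  web: d = -0.02142703 in → contributes +57.50102 in⁴
  top flange: d = 7.028573 in → contributes +302.7462 in⁴
  hole: d = -7.071427 in → contributes −2.45481 in⁴
Total I = 664.2366 in⁴.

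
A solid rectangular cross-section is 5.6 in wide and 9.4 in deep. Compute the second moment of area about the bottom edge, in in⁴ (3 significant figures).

The section: 5.6 × 9.4, A = 52.64 in², y = 4.7 in, Ī = 387.61 in⁴.
Transfer it to the bottom edge using Ī + A·d² with d = y − 0:
  the section: d = 4.7 in → contributes +1550.4 in⁴
Total I = 1550.4 in⁴.

I_base ≈ 1550 in⁴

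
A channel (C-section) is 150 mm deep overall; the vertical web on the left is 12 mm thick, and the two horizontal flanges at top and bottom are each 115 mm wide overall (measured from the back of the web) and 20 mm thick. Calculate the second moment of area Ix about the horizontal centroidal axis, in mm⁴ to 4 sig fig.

Decompose the section into non-overlapping parts with the origin at the bottom-left of its bounding rectangle.
Web: 12 × 150, A = 1 800 mm², y = 75 mm, Ī = 3 375 000 mm⁴.
Top flange (beyond web): 103 × 20, A = 2 060 mm², y = 140 mm, Ī = 68666.7 mm⁴.
Bottom flange (beyond web): 103 × 20, A = 2 060 mm², y = 10 mm, Ī = 68666.7 mm⁴.
By symmetry the centroid is at mid-height, ȳ = 75 mm.
Transfer each piece to the horizontal centroidal axis using Ī + A·d² with d = y − 75:
  web: d = 0 mm → contributes +3 375 000 mm⁴
  top flange (beyond web): d = 65 mm → contributes +8 772 167 mm⁴
  bottom flange (beyond web): d = -65 mm → contributes +8 772 167 mm⁴
Total I = 20 919 333 mm⁴.

Ix ≈ 2.092 × 10⁷ mm⁴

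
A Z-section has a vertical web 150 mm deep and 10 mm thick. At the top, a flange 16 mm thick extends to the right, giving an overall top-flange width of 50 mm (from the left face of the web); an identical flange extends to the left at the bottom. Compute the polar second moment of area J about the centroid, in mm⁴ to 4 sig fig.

J ≈ 9.569 × 10⁶ mm⁴

Split into non-overlapping primitives; take the origin at the lower-left of the bounding box.
Web: 10 × 150, A = 1 500 mm², y = 75 mm, Ī = 2 812 500 mm⁴.
Top flange (beyond web): 40 × 16, A = 640 mm², y = 142 mm, Ī = 13653.3 mm⁴.
Bottom flange (beyond web): 40 × 16, A = 640 mm², y = 8 mm, Ī = 13653.3 mm⁴.
Centroid: ȳ = ΣA·y / ΣA = 75 mm.
Transfer each piece to the centroidal x-axis using Ī + A·d² with d = y − 75:
  web: d = 0 mm → contributes +2 812 500 mm⁴
  top flange (beyond web): d = 67 mm → contributes +2 886 613 mm⁴
  bottom flange (beyond web): d = -67 mm → contributes +2 886 613 mm⁴
Total I = 8 585 727 mm⁴.
For the y-axis: x̄ = 45 mm.
Repeating about the centroidal y-axis gives I_y = 983 167 mm⁴.
Polar second moment: J = I_x + I_y = 9 568 893 mm⁴.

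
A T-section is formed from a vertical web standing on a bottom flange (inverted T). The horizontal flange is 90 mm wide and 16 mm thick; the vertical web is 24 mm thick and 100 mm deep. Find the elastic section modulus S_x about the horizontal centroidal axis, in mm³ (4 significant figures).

S_x ≈ 7.050 × 10⁴ mm³

Treat the section as a set of non-overlapping primitives; coordinates are from the bounding-box lower-left.
Flange: 90 × 16, A = 1 440 mm², y = 8 mm, Ī = 30 720 mm⁴.
Web: 24 × 100, A = 2 400 mm², y = 66 mm, Ī = 2 000 000 mm⁴.
Centroid: ȳ = ΣA·y / ΣA = 44.25 mm.
Transfer each piece to the horizontal centroidal axis using Ī + A·d² with d = y − 44.25:
  flange: d = -36.25 mm → contributes +1 922 970 mm⁴
  web: d = 21.75 mm → contributes +3 135 350 mm⁴
Total I = 5 058 320 mm⁴.
Extreme fibre distance c = 71.75 mm; S = I/c = 70499.2 mm³.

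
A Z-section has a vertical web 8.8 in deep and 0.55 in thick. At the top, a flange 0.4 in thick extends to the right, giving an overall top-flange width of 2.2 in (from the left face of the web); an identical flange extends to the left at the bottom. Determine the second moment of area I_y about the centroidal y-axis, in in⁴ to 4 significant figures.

Break the section into simple shapes (no overlaps), measuring from the bottom-left corner of the bounding box.
Web: 0.55 × 8.8, A = 4.84 in², x = 1.925 in, Ī = 0.122008 in⁴.
Top flange (beyond web): 1.65 × 0.4, A = 0.66 in², x = 3.025 in, Ī = 0.149738 in⁴.
Bottom flange (beyond web): 1.65 × 0.4, A = 0.66 in², x = 0.825 in, Ī = 0.149738 in⁴.
Centroid: x̄ = ΣA·x / ΣA = 1.925 in.
Transfer each piece to the centroidal y-axis using Ī + A·d² with d = x − 1.925:
  web: d = 0 in → contributes +0.122008 in⁴
  top flange (beyond web): d = 1.1 in → contributes +0.948338 in⁴
  bottom flange (beyond web): d = -1.1 in → contributes +0.948338 in⁴
Total I = 2.01868 in⁴.

I_y ≈ 2.019 in⁴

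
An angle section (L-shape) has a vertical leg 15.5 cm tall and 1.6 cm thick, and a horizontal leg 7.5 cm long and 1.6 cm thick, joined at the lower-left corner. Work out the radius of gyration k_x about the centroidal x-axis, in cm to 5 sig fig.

Treat the section as a set of non-overlapping primitives; coordinates are from the bounding-box lower-left.
Vertical leg: 1.6 × 15.5, A = 24.8 cm², y = 7.75 cm, Ī = 496.5167 cm⁴.
Horizontal leg (remainder): 5.9 × 1.6, A = 9.44 cm², y = 0.8 cm, Ī = 2.013867 cm⁴.
Centroid: ȳ = ΣA·y / ΣA = 5.833879 cm.
Transfer each piece to the centroidal x-axis using Ī + A·d² with d = y − 5.833879:
  vertical leg: d = 1.916121 cm → contributes +587.5704 cm⁴
  horizontal leg (remainder): d = -5.033879 cm → contributes +241.2228 cm⁴
Total I = 828.7932 cm⁴.
Radius of gyration: k = √(I/A) = √(828.7932 / 34.24) = 4.919899 cm.

k_x ≈ 4.9199 cm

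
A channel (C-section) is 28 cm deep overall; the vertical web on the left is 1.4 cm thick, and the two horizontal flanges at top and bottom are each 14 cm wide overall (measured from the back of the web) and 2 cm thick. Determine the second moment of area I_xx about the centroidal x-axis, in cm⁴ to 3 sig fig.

I_xx ≈ 1.11 × 10⁴ cm⁴

Treat the section as a set of non-overlapping primitives; coordinates are from the bounding-box lower-left.
Web: 1.4 × 28, A = 39.2 cm², y = 14 cm, Ī = 2561.1 cm⁴.
Top flange (beyond web): 12.6 × 2, A = 25.2 cm², y = 27 cm, Ī = 8.4 cm⁴.
Bottom flange (beyond web): 12.6 × 2, A = 25.2 cm², y = 1 cm, Ī = 8.4 cm⁴.
By symmetry the centroid is at mid-height, ȳ = 14 cm.
Transfer each piece to the centroidal x-axis using Ī + A·d² with d = y − 14:
  web: d = 0 cm → contributes +2561.1 cm⁴
  top flange (beyond web): d = 13 cm → contributes +4267.2 cm⁴
  bottom flange (beyond web): d = -13 cm → contributes +4267.2 cm⁴
Total I = 11 095 cm⁴.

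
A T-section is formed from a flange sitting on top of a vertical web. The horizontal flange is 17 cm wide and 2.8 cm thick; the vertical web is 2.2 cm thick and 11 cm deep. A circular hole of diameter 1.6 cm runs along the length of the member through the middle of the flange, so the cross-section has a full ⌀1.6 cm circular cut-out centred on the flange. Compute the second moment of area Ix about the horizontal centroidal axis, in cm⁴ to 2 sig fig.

Ix ≈ 1000 cm⁴

Treat the section as a set of non-overlapping primitives; coordinates are from the bounding-box lower-left.
Flange: 17 × 2.8, A = 47.6 cm², y = 12.4 cm, Ī = 31.1 cm⁴.
Web: 2.2 × 11, A = 24.2 cm², y = 5.5 cm, Ī = 244 cm⁴.
Hole (subtracted): ⌀1.6, A = 2.011 cm², y = 12.4 cm, Ī = 0.3217 cm⁴.
Centroid: ȳ = ΣA·y / ΣA = 10.01 cm.
Transfer each piece to the horizontal centroidal axis using Ī + A·d² with d = y − 10.01:
  flange: d = 2.393 cm → contributes +303.6 cm⁴
  web: d = -4.507 cm → contributes +735.7 cm⁴
  hole: d = 2.393 cm → contributes −11.83 cm⁴
Total I = 1 027 cm⁴.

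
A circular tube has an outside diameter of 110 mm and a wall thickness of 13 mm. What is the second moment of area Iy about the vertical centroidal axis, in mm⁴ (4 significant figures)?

Iy ≈ 4.743 × 10⁶ mm⁴

Split into non-overlapping primitives; take the origin at the lower-left of the bounding box.
Outer circle: ⌀110, A = 9503.32 mm², x = 55 mm, Ī = 7 186 884 mm⁴.
Bore (subtracted): ⌀84, A = 5541.77 mm², x = 55 mm, Ī = 2 443 920 mm⁴.
By symmetry the centroid is at mid-width, x̄ = 55 mm.
All pieces are centred on the vertical centroidal axis, so I = ΣĪ (holes subtracted) = 4 742 964 mm⁴.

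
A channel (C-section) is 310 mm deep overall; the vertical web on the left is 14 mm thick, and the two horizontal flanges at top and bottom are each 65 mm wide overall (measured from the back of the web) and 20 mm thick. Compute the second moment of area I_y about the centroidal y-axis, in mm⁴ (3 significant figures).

I_y ≈ 1.98 × 10⁶ mm⁴

Split into non-overlapping primitives; take the origin at the lower-left of the bounding box.
Web: 14 × 310, A = 4 340 mm², x = 7 mm, Ī = 70 887 mm⁴.
Top flange (beyond web): 51 × 20, A = 1 020 mm², x = 39.5 mm, Ī = 221 085 mm⁴.
Bottom flange (beyond web): 51 × 20, A = 1 020 mm², x = 39.5 mm, Ī = 221 085 mm⁴.
Centroid: x̄ = ΣA·x / ΣA = 17.392 mm.
Transfer each piece to the centroidal y-axis using Ī + A·d² with d = x − 17.392:
  web: d = -10.392 mm → contributes +539 566 mm⁴
  top flange (beyond web): d = 22.108 mm → contributes +719 631 mm⁴
  bottom flange (beyond web): d = 22.108 mm → contributes +719 631 mm⁴
Total I = 1 978 827 mm⁴.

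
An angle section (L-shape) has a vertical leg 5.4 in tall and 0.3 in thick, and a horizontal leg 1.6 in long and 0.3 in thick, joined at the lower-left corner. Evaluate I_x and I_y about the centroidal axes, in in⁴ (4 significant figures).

Break the section into simple shapes (no overlaps), measuring from the bottom-left corner of the bounding box.
Vertical leg: 0.3 × 5.4, A = 1.62 in², y = 2.7 in, Ī = 3.9366 in⁴.
Horizontal leg (remainder): 1.3 × 0.3, A = 0.39 in², y = 0.15 in, Ī = 0.002925 in⁴.
Centroid: ȳ = ΣA·y / ΣA = 2.20522 in.
Transfer each piece to the centroidal x-axis using Ī + A·d² with d = y − 2.20522:
  vertical leg: d = 0.494776 in → contributes +4.33318 in⁴
  horizontal leg (remainder): d = -2.05522 in → contributes +1.65026 in⁴
Total I = 5.98345 in⁴.
For the y-axis: x̄ = 0.305224 in.
Repeating about the centroidal y-axis gives I_y = 0.268245 in⁴.

I_x ≈ 5.983 in⁴, I_y ≈ 0.2682 in⁴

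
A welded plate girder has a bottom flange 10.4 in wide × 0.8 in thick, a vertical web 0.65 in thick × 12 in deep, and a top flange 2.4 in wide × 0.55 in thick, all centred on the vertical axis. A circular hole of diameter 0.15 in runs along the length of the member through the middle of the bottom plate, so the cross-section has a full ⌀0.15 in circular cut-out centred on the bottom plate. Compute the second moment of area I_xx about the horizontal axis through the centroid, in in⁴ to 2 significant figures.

Decompose the section into non-overlapping parts with the origin at the bottom-left of its bounding rectangle.
Bottom plate: 10.4 × 0.8, A = 8.32 in², y = 0.4 in, Ī = 0.4437 in⁴.
Web plate: 0.65 × 12, A = 7.8 in², y = 6.8 in, Ī = 93.6 in⁴.
Top plate: 2.4 × 0.55, A = 1.32 in², y = 13.08 in, Ī = 0.03328 in⁴.
Hole (subtracted): ⌀0.15, A = 0.01767 in², y = 0.4 in, Ī = 0.00002485 in⁴.
Centroid: ȳ = ΣA·y / ΣA = 4.226 in.
Transfer each piece to the horizontal axis through the centroid using Ī + A·d² with d = y − 4.226:
  bottom plate: d = -3.826 in → contributes +122.2 in⁴
  web plate: d = 2.574 in → contributes +145.3 in⁴
  top plate: d = 8.849 in → contributes +103.4 in⁴
  hole: d = -3.826 in → contributes −0.2587 in⁴
Total I = 370.6 in⁴.

I_xx ≈ 370 in⁴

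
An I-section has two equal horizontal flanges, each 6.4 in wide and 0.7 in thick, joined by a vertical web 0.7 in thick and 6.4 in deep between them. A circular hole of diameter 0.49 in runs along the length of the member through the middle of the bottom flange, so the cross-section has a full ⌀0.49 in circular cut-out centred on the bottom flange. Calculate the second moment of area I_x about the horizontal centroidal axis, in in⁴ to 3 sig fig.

Treat the section as a set of non-overlapping primitives; coordinates are from the bounding-box lower-left.
Bottom flange: 6.4 × 0.7, A = 4.48 in², y = 0.35 in, Ī = 0.18293 in⁴.
Web: 0.7 × 6.4, A = 4.48 in², y = 3.9 in, Ī = 15.292 in⁴.
Top flange: 6.4 × 0.7, A = 4.48 in², y = 7.45 in, Ī = 0.18293 in⁴.
Hole (subtracted): ⌀0.49, A = 0.18857 in², y = 0.35 in, Ī = 0.0028298 in⁴.
Centroid: ȳ = ΣA·y / ΣA = 3.9505 in.
Transfer each piece to the horizontal centroidal axis using Ī + A·d² with d = y − 3.9505:
  bottom flange: d = -3.6005 in → contributes +58.26 in⁴
  web: d = -0.050518 in → contributes +15.303 in⁴
  top flange: d = 3.4995 in → contributes +55.047 in⁴
  hole: d = -3.6005 in → contributes −2.4475 in⁴
Total I = 126.16 in⁴.

I_x ≈ 126 in⁴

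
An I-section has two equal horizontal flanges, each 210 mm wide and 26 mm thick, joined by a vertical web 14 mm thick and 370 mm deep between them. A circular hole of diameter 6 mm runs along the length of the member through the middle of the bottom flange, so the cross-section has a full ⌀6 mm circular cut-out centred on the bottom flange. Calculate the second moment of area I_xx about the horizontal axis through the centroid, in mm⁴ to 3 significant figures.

Treat the section as a set of non-overlapping primitives; coordinates are from the bounding-box lower-left.
Bottom flange: 210 × 26, A = 5 460 mm², y = 13 mm, Ī = 307 580 mm⁴.
Web: 14 × 370, A = 5 180 mm², y = 211 mm, Ī = 59 095 167 mm⁴.
Top flange: 210 × 26, A = 5 460 mm², y = 409 mm, Ī = 307 580 mm⁴.
Hole (subtracted): ⌀6, A = 28.274 mm², y = 13 mm, Ī = 63.617 mm⁴.
Centroid: ȳ = ΣA·y / ΣA = 211.35 mm.
Transfer each piece to the horizontal axis through the centroid using Ī + A·d² with d = y − 211.35:
  bottom flange: d = -198.35 mm → contributes +215 115 235 mm⁴
  web: d = -0.34833 mm → contributes +59 095 795 mm⁴
  top flange: d = 197.65 mm → contributes +213 608 930 mm⁴
  hole: d = -198.35 mm → contributes −1 112 434 mm⁴
Total I = 486 707 526 mm⁴.

I_xx ≈ 4.87 × 10⁸ mm⁴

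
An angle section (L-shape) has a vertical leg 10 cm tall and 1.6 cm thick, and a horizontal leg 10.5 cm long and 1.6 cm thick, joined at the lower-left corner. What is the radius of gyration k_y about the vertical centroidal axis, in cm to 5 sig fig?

k_y ≈ 3.1762 cm

Decompose the section into non-overlapping parts with the origin at the bottom-left of its bounding rectangle.
Vertical leg: 1.6 × 10, A = 16 cm², x = 0.8 cm, Ī = 3.413333 cm⁴.
Horizontal leg (remainder): 8.9 × 1.6, A = 14.24 cm², x = 6.05 cm, Ī = 93.99587 cm⁴.
Centroid: x̄ = ΣA·x / ΣA = 3.272222 cm.
Transfer each piece to the vertical centroidal axis using Ī + A·d² with d = x − 3.272222:
  vertical leg: d = -2.472222 cm → contributes +101.2035 cm⁴
  horizontal leg (remainder): d = 2.777778 cm → contributes +203.8724 cm⁴
Total I = 305.0759 cm⁴.
Radius of gyration: k = √(I/A) = √(305.0759 / 30.24) = 3.176238 cm.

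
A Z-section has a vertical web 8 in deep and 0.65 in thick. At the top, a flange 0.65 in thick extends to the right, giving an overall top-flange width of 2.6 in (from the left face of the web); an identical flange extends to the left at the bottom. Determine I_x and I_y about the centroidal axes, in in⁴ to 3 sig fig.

Split into non-overlapping primitives; take the origin at the lower-left of the bounding box.
Web: 0.65 × 8, A = 5.2 in², y = 4 in, Ī = 27.733 in⁴.
Top flange (beyond web): 1.95 × 0.65, A = 1.2675 in², y = 7.675 in, Ī = 0.044627 in⁴.
Bottom flange (beyond web): 1.95 × 0.65, A = 1.2675 in², y = 0.325 in, Ī = 0.044627 in⁴.
Centroid: ȳ = ΣA·y / ΣA = 4 in.
Transfer each piece to the centroidal x-axis using Ī + A·d² with d = y − 4:
  web: d = 0 in → contributes +27.733 in⁴
  top flange (beyond web): d = 3.675 in → contributes +17.163 in⁴
  bottom flange (beyond web): d = -3.675 in → contributes +17.163 in⁴
Total I = 62.059 in⁴.
For the y-axis: x̄ = 2.275 in.
Repeating about the centroidal y-axis gives I_y = 5.2705 in⁴.

I_x ≈ 62.1 in⁴, I_y ≈ 5.27 in⁴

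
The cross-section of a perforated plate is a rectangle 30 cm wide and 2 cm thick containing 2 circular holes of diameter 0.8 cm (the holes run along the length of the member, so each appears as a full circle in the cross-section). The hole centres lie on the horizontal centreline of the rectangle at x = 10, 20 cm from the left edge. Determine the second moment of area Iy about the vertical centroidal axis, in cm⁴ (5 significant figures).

Iy ≈ 4474.8 cm⁴

Decompose the section into non-overlapping parts with the origin at the bottom-left of its bounding rectangle.
Plate: 30 × 2, A = 60 cm², x = 15 cm, Ī = 4 500 cm⁴.
Hole 1 (subtracted): ⌀0.8, A = 0.5026548 cm², x = 10 cm, Ī = 0.02010619 cm⁴.
Hole 2 (subtracted): ⌀0.8, A = 0.5026548 cm², x = 20 cm, Ī = 0.02010619 cm⁴.
By symmetry the centroid is at mid-width, x̄ = 15 cm.
Transfer each piece to the vertical centroidal axis using Ī + A·d² with d = x − 15:
  plate: d = 0 cm → contributes +4 500 cm⁴
  hole 1: d = -5 cm → contributes −12.58648 cm⁴
  hole 2: d = 5 cm → contributes −12.58648 cm⁴
Total I = 4474.827 cm⁴.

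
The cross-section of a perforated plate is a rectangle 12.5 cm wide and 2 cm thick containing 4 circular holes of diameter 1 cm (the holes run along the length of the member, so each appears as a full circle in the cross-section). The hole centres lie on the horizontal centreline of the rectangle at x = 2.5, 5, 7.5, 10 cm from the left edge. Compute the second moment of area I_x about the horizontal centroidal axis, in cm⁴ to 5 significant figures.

Treat the section as a set of non-overlapping primitives; coordinates are from the bounding-box lower-left.
Plate: 12.5 × 2, A = 25 cm², y = 1 cm, Ī = 8.333333 cm⁴.
Hole 1 (subtracted): ⌀1, A = 0.7853982 cm², y = 1 cm, Ī = 0.04908739 cm⁴.
Hole 2 (subtracted): ⌀1, A = 0.7853982 cm², y = 1 cm, Ī = 0.04908739 cm⁴.
Hole 3 (subtracted): ⌀1, A = 0.7853982 cm², y = 1 cm, Ī = 0.04908739 cm⁴.
Hole 4 (subtracted): ⌀1, A = 0.7853982 cm², y = 1 cm, Ī = 0.04908739 cm⁴.
By symmetry the centroid is at mid-height, ȳ = 1 cm.
All pieces are centred on the horizontal centroidal axis, so I = ΣĪ (holes subtracted) = 8.136984 cm⁴.

I_x ≈ 8.1370 cm⁴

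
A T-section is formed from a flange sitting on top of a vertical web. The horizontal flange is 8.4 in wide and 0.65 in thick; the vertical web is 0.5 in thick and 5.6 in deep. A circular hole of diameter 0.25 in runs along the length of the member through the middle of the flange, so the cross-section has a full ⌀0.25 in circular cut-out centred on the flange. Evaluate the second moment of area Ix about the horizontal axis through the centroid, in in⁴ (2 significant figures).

Ix ≈ 26 in⁴

Treat the section as a set of non-overlapping primitives; coordinates are from the bounding-box lower-left.
Flange: 8.4 × 0.65, A = 5.46 in², y = 5.925 in, Ī = 0.1922 in⁴.
Web: 0.5 × 5.6, A = 2.8 in², y = 2.8 in, Ī = 7.317 in⁴.
Hole (subtracted): ⌀0.25, A = 0.04909 in², y = 5.925 in, Ī = 0.0001917 in⁴.
Centroid: ȳ = ΣA·y / ΣA = 4.859 in.
Transfer each piece to the horizontal axis through the centroid using Ī + A·d² with d = y − 4.859:
  flange: d = 1.066 in → contributes +6.393 in⁴
  web: d = -2.059 in → contributes +19.19 in⁴
  hole: d = 1.066 in → contributes −0.05594 in⁴
Total I = 25.53 in⁴.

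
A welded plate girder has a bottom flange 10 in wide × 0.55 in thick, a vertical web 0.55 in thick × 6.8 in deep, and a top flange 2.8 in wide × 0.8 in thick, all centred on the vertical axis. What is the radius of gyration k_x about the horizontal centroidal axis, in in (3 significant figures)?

Treat the section as a set of non-overlapping primitives; coordinates are from the bounding-box lower-left.
Bottom plate: 10 × 0.55, A = 5.5 in², y = 0.275 in, Ī = 0.13865 in⁴.
Web plate: 0.55 × 6.8, A = 3.74 in², y = 3.95 in, Ī = 14.411 in⁴.
Top plate: 2.8 × 0.8, A = 2.24 in², y = 7.75 in, Ī = 0.11947 in⁴.
Centroid: ȳ = ΣA·y / ΣA = 2.9308 in.
Transfer each piece to the horizontal centroidal axis using Ī + A·d² with d = y − 2.9308:
  bottom plate: d = -2.6558 in → contributes +38.931 in⁴
  web plate: d = 1.0192 in → contributes +18.297 in⁴
  top plate: d = 4.8192 in → contributes +52.143 in⁴
Total I = 109.37 in⁴.
Radius of gyration: k = √(I/A) = √(109.37 / 11.48) = 3.0866 in.

k_x ≈ 3.09 in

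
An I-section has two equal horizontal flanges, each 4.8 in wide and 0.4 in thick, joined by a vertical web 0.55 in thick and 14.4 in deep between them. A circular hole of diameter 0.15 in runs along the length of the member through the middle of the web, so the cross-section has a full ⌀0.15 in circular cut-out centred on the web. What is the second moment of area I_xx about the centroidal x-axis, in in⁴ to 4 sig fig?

I_xx ≈ 347.2 in⁴

Break the section into simple shapes (no overlaps), measuring from the bottom-left corner of the bounding box.
Bottom flange: 4.8 × 0.4, A = 1.92 in², y = 0.2 in, Ī = 0.0256 in⁴.
Web: 0.55 × 14.4, A = 7.92 in², y = 7.6 in, Ī = 136.858 in⁴.
Top flange: 4.8 × 0.4, A = 1.92 in², y = 15 in, Ī = 0.0256 in⁴.
Hole (subtracted): ⌀0.15, A = 0.0176715 in², y = 7.6 in, Ī = 0.0000248505 in⁴.
By symmetry the centroid is at mid-height, ȳ = 7.6 in.
Transfer each piece to the centroidal x-axis using Ī + A·d² with d = y − 7.6:
  bottom flange: d = -7.4 in → contributes +105.165 in⁴
  web: d = 0 in → contributes +136.858 in⁴
  top flange: d = 7.4 in → contributes +105.165 in⁴
  hole: d = 0 in → contributes −0.0000248505 in⁴
Total I = 347.187 in⁴.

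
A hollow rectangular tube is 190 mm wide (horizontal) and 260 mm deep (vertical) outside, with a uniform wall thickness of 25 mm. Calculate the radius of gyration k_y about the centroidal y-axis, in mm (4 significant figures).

k_y ≈ 70.92 mm

Break the section into simple shapes (no overlaps), measuring from the bottom-left corner of the bounding box.
Outer rectangle: 190 × 260, A = 49 400 mm², x = 95 mm, Ī = 148 611 667 mm⁴.
Inner void (subtracted): 140 × 210, A = 29 400 mm², x = 95 mm, Ī = 48 020 000 mm⁴.
By symmetry the centroid is at mid-width, x̄ = 95 mm.
All pieces are centred on the centroidal y-axis, so I = ΣĪ (holes subtracted) = 100 591 667 mm⁴.
Radius of gyration: k = √(I/A) = √(100 591 667 / 20 000) = 70.9196 mm.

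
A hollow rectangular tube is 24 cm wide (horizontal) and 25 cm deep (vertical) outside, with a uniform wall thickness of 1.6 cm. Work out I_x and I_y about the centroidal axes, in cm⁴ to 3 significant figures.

Break the section into simple shapes (no overlaps), measuring from the bottom-left corner of the bounding box.
Outer rectangle: 24 × 25, A = 600 cm², y = 12.5 cm, Ī = 31 250 cm⁴.
Inner void (subtracted): 20.8 × 21.8, A = 453.44 cm², y = 12.5 cm, Ī = 17 958 cm⁴.
By symmetry the centroid is at mid-height, ȳ = 12.5 cm.
All pieces are centred on the centroidal x-axis, so I = ΣĪ (holes subtracted) = 13 292 cm⁴.
Repeating about the centroidal y-axis gives I_y = 12 452 cm⁴.

I_x ≈ 1.33 × 10⁴ cm⁴, I_y ≈ 1.25 × 10⁴ cm⁴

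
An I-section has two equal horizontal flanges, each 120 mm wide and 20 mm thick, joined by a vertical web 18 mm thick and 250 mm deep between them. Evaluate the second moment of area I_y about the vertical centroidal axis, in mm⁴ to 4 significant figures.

I_y ≈ 5.882 × 10⁶ mm⁴

Break the section into simple shapes (no overlaps), measuring from the bottom-left corner of the bounding box.
Bottom flange: 120 × 20, A = 2 400 mm², x = 60 mm, Ī = 2 880 000 mm⁴.
Web: 18 × 250, A = 4 500 mm², x = 60 mm, Ī = 121 500 mm⁴.
Top flange: 120 × 20, A = 2 400 mm², x = 60 mm, Ī = 2 880 000 mm⁴.
By symmetry the centroid is at mid-width, x̄ = 60 mm.
All pieces are centred on the vertical centroidal axis, so I = ΣĪ = 5 881 500 mm⁴.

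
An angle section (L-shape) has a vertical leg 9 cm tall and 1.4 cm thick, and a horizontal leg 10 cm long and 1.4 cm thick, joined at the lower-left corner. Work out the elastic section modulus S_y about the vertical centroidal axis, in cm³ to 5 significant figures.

Split into non-overlapping primitives; take the origin at the lower-left of the bounding box.
Vertical leg: 1.4 × 9, A = 12.6 cm², x = 0.7 cm, Ī = 2.058 cm⁴.
Horizontal leg (remainder): 8.6 × 1.4, A = 12.04 cm², x = 5.7 cm, Ī = 74.20653 cm⁴.
Centroid: x̄ = ΣA·x / ΣA = 3.143182 cm.
Transfer each piece to the vertical centroidal axis using Ī + A·d² with d = x − 3.143182:
  vertical leg: d = -2.443182 cm → contributes +77.26913 cm⁴
  horizontal leg (remainder): d = 2.556818 cm → contributes +152.9159 cm⁴
Total I = 230.185 cm⁴.
Extreme fibre distance c = 6.856818 cm; S = I/c = 33.57023 cm³.

S_y ≈ 33.570 cm³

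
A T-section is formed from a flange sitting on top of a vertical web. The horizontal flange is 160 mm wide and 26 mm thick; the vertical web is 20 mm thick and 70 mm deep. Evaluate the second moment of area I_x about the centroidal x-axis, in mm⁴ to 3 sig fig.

I_x ≈ 3.22 × 10⁶ mm⁴

Decompose the section into non-overlapping parts with the origin at the bottom-left of its bounding rectangle.
Flange: 160 × 26, A = 4 160 mm², y = 83 mm, Ī = 234 347 mm⁴.
Web: 20 × 70, A = 1 400 mm², y = 35 mm, Ī = 571 667 mm⁴.
Centroid: ȳ = ΣA·y / ΣA = 70.914 mm.
Transfer each piece to the centroidal x-axis using Ī + A·d² with d = y − 70.914:
  flange: d = 12.086 mm → contributes +842 037 mm⁴
  web: d = -35.914 mm → contributes +2 377 375 mm⁴
Total I = 3 219 412 mm⁴.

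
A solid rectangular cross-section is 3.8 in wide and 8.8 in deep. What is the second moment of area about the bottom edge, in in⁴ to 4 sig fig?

I_base ≈ 863.2 in⁴

The section: 3.8 × 8.8, A = 33.44 in², y = 4.4 in, Ī = 215.799 in⁴.
Transfer it to a horizontal axis along the bottom face using Ī + A·d² with d = y − 0:
  the section: d = 4.4 in → contributes +863.198 in⁴
Total I = 863.198 in⁴.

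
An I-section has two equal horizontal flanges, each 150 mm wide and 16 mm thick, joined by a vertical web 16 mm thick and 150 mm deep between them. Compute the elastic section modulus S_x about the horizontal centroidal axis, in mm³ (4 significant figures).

Break the section into simple shapes (no overlaps), measuring from the bottom-left corner of the bounding box.
Bottom flange: 150 × 16, A = 2 400 mm², y = 8 mm, Ī = 51 200 mm⁴.
Web: 16 × 150, A = 2 400 mm², y = 91 mm, Ī = 4 500 000 mm⁴.
Top flange: 150 × 16, A = 2 400 mm², y = 174 mm, Ī = 51 200 mm⁴.
By symmetry the centroid is at mid-height, ȳ = 91 mm.
Transfer each piece to the horizontal centroidal axis using Ī + A·d² with d = y − 91:
  bottom flange: d = -83 mm → contributes +16 584 800 mm⁴
  web: d = 0 mm → contributes +4 500 000 mm⁴
  top flange: d = 83 mm → contributes +16 584 800 mm⁴
Total I = 37 669 600 mm⁴.
Extreme fibre distance c = 91 mm; S = I/c = 413 952 mm³.

S_x ≈ 4.140 × 10⁵ mm³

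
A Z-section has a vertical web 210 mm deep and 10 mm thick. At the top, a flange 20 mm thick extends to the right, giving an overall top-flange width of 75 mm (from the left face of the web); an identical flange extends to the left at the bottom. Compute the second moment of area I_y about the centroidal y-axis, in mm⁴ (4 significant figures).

I_y ≈ 4.589 × 10⁶ mm⁴

Split into non-overlapping primitives; take the origin at the lower-left of the bounding box.
Web: 10 × 210, A = 2 100 mm², x = 70 mm, Ī = 17 500 mm⁴.
Top flange (beyond web): 65 × 20, A = 1 300 mm², x = 107.5 mm, Ī = 457 708 mm⁴.
Bottom flange (beyond web): 65 × 20, A = 1 300 mm², x = 32.5 mm, Ī = 457 708 mm⁴.
Centroid: x̄ = ΣA·x / ΣA = 70 mm.
Transfer each piece to the centroidal y-axis using Ī + A·d² with d = x − 70:
  web: d = 0 mm → contributes +17 500 mm⁴
  top flange (beyond web): d = 37.5 mm → contributes +2 285 833 mm⁴
  bottom flange (beyond web): d = -37.5 mm → contributes +2 285 833 mm⁴
Total I = 4 589 167 mm⁴.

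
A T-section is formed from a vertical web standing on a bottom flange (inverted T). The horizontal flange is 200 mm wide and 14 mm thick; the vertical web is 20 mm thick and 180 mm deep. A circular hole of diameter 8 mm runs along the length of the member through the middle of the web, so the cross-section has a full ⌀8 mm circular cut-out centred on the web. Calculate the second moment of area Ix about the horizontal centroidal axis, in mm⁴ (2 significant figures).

Split into non-overlapping primitives; take the origin at the lower-left of the bounding box.
Flange: 200 × 14, A = 2 800 mm², y = 7 mm, Ī = 45 733 mm⁴.
Web: 20 × 180, A = 3 600 mm², y = 104 mm, Ī = 9 720 000 mm⁴.
Hole (subtracted): ⌀8, A = 50.27 mm², y = 104 mm, Ī = 201.1 mm⁴.
Centroid: ȳ = ΣA·y / ΣA = 61.23 mm.
Transfer each piece to the horizontal centroidal axis using Ī + A·d² with d = y − 61.23:
  flange: d = -54.23 mm → contributes +8 279 188 mm⁴
  web: d = 42.77 mm → contributes +16 306 442 mm⁴
  hole: d = 42.77 mm → contributes −92 165 mm⁴
Total I = 24 493 465 mm⁴.

Ix ≈ 2.4 × 10⁷ mm⁴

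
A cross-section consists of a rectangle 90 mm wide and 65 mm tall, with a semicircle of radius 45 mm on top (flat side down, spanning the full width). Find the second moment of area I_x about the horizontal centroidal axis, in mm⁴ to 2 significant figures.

I_x ≈ 8.0 × 10⁶ mm⁴

Treat the section as a set of non-overlapping primitives; coordinates are from the bounding-box lower-left.
Rectangular body: 90 × 65, A = 5 850 mm², y = 32.5 mm, Ī = 2 059 688 mm⁴.
Semicircular cap: semicircle r = 45, A = 3 181 mm², y = 84.1 mm, Ī = 450 072 mm⁴.
Centroid: ȳ = ΣA·y / ΣA = 50.67 mm.
Transfer each piece to the horizontal centroidal axis using Ī + A·d² with d = y − 50.67:
  rectangular body: d = -18.17 mm → contributes +3 991 936 mm⁴
  semicircular cap: d = 33.42 mm → contributes +4 003 716 mm⁴
Total I = 7 995 652 mm⁴.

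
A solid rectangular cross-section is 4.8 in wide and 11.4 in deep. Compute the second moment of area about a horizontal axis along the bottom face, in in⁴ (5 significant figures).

I_base ≈ 2370.5 in⁴

The section: 4.8 × 11.4, A = 54.72 in², y = 5.7 in, Ī = 592.6176 in⁴.
Transfer it to a horizontal axis along the bottom face using Ī + A·d² with d = y − 0:
  the section: d = 5.7 in → contributes +2370.47 in⁴
Total I = 2370.47 in⁴.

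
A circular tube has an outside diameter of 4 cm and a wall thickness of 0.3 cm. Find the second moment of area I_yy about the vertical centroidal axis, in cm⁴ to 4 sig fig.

I_yy ≈ 6.007 cm⁴

Break the section into simple shapes (no overlaps), measuring from the bottom-left corner of the bounding box.
Outer circle: ⌀4, A = 12.5664 cm², x = 2 cm, Ī = 12.5664 cm⁴.
Bore (subtracted): ⌀3.4, A = 9.0792 cm², x = 2 cm, Ī = 6.55972 cm⁴.
By symmetry the centroid is at mid-width, x̄ = 2 cm.
All pieces are centred on the vertical centroidal axis, so I = ΣĪ (holes subtracted) = 6.00665 cm⁴.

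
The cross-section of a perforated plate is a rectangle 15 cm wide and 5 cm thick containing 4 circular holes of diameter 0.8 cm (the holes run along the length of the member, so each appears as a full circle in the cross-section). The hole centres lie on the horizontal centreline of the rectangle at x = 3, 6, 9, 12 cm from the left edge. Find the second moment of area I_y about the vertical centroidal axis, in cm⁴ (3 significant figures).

I_y ≈ 1380 cm⁴

Split into non-overlapping primitives; take the origin at the lower-left of the bounding box.
Plate: 15 × 5, A = 75 cm², x = 7.5 cm, Ī = 1406.3 cm⁴.
Hole 1 (subtracted): ⌀0.8, A = 0.50265 cm², x = 3 cm, Ī = 0.020106 cm⁴.
Hole 2 (subtracted): ⌀0.8, A = 0.50265 cm², x = 6 cm, Ī = 0.020106 cm⁴.
Hole 3 (subtracted): ⌀0.8, A = 0.50265 cm², x = 9 cm, Ī = 0.020106 cm⁴.
Hole 4 (subtracted): ⌀0.8, A = 0.50265 cm², x = 12 cm, Ī = 0.020106 cm⁴.
By symmetry the centroid is at mid-width, x̄ = 7.5 cm.
Transfer each piece to the vertical centroidal axis using Ī + A·d² with d = x − 7.5:
  plate: d = 0 cm → contributes +1406.3 cm⁴
  hole 1: d = -4.5 cm → contributes −10.199 cm⁴
  hole 2: d = -1.5 cm → contributes −1.1511 cm⁴
  hole 3: d = 1.5 cm → contributes −1.1511 cm⁴
  hole 4: d = 4.5 cm → contributes −10.199 cm⁴
Total I = 1383.6 cm⁴.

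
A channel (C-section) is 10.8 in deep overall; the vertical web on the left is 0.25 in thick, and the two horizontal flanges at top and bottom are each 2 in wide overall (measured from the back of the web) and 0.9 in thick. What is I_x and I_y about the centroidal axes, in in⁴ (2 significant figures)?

I_x ≈ 100 in⁴, I_y ≈ 2.3 in⁴

Split into non-overlapping primitives; take the origin at the lower-left of the bounding box.
Web: 0.25 × 10.8, A = 2.7 in², y = 5.4 in, Ī = 26.24 in⁴.
Top flange (beyond web): 1.75 × 0.9, A = 1.575 in², y = 10.35 in, Ī = 0.1063 in⁴.
Bottom flange (beyond web): 1.75 × 0.9, A = 1.575 in², y = 0.45 in, Ī = 0.1063 in⁴.
By symmetry the centroid is at mid-height, ȳ = 5.4 in.
Transfer each piece to the centroidal x-axis using Ī + A·d² with d = y − 5.4:
  web: d = 0 in → contributes +26.24 in⁴
  top flange (beyond web): d = 4.95 in → contributes +38.7 in⁴
  bottom flange (beyond web): d = -4.95 in → contributes +38.7 in⁴
Total I = 103.6 in⁴.
For the y-axis: x̄ = 0.6635 in.
Repeating about the centroidal y-axis gives I_y = 2.272 in⁴.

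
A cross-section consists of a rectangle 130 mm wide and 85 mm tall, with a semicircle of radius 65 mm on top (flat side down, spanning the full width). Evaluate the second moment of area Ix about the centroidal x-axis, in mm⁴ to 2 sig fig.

Break the section into simple shapes (no overlaps), measuring from the bottom-left corner of the bounding box.
Rectangular body: 130 × 85, A = 11 050 mm², y = 42.5 mm, Ī = 6 653 021 mm⁴.
Semicircular cap: semicircle r = 65, A = 6 637 mm², y = 112.6 mm, Ī = 1 959 230 mm⁴.
Centroid: ȳ = ΣA·y / ΣA = 68.8 mm.
Transfer each piece to the centroidal x-axis using Ī + A·d² with d = y − 68.8:
  rectangular body: d = -26.3 mm → contributes +14 295 587 mm⁴
  semicircular cap: d = 43.79 mm → contributes +14 684 145 mm⁴
Total I = 28 979 732 mm⁴.

Ix ≈ 2.9 × 10⁷ mm⁴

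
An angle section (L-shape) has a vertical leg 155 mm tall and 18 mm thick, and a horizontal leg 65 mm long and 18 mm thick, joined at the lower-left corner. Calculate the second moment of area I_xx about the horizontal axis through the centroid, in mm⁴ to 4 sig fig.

I_xx ≈ 8.655 × 10⁶ mm⁴

Decompose the section into non-overlapping parts with the origin at the bottom-left of its bounding rectangle.
Vertical leg: 18 × 155, A = 2 790 mm², y = 77.5 mm, Ī = 5 585 813 mm⁴.
Horizontal leg (remainder): 47 × 18, A = 846 mm², y = 9 mm, Ī = 22 842 mm⁴.
Centroid: ȳ = ΣA·y / ΣA = 61.5619 mm.
Transfer each piece to the horizontal axis through the centroid using Ī + A·d² with d = y − 61.5619:
  vertical leg: d = 15.9381 mm → contributes +6 294 538 mm⁴
  horizontal leg (remainder): d = -52.5619 mm → contributes +2 360 130 mm⁴
Total I = 8 654 668 mm⁴.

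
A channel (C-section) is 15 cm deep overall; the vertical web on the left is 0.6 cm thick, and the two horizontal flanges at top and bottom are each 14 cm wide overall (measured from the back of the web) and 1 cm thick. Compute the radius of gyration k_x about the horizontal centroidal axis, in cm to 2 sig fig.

Split into non-overlapping primitives; take the origin at the lower-left of the bounding box.
Web: 0.6 × 15, A = 9 cm², y = 7.5 cm, Ī = 168.8 cm⁴.
Top flange (beyond web): 13.4 × 1, A = 13.4 cm², y = 14.5 cm, Ī = 1.117 cm⁴.
Bottom flange (beyond web): 13.4 × 1, A = 13.4 cm², y = 0.5 cm, Ī = 1.117 cm⁴.
By symmetry the centroid is at mid-height, ȳ = 7.5 cm.
Transfer each piece to the horizontal centroidal axis using Ī + A·d² with d = y − 7.5:
  web: d = 0 cm → contributes +168.8 cm⁴
  top flange (beyond web): d = 7 cm → contributes +657.7 cm⁴
  bottom flange (beyond web): d = -7 cm → contributes +657.7 cm⁴
Total I = 1 484 cm⁴.
Radius of gyration: k = √(I/A) = √(1 484 / 35.8) = 6.439 cm.

k_x ≈ 6.4 cm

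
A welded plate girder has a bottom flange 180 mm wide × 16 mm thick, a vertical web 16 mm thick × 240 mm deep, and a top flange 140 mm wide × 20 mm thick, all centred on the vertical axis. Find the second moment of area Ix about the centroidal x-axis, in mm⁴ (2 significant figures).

Ix ≈ 1.1 × 10⁸ mm⁴

Treat the section as a set of non-overlapping primitives; coordinates are from the bounding-box lower-left.
Bottom plate: 180 × 16, A = 2 880 mm², y = 8 mm, Ī = 61 440 mm⁴.
Web plate: 16 × 240, A = 3 840 mm², y = 136 mm, Ī = 18 432 000 mm⁴.
Top plate: 140 × 20, A = 2 800 mm², y = 266 mm, Ī = 93 333 mm⁴.
Centroid: ȳ = ΣA·y / ΣA = 135.5 mm.
Transfer each piece to the centroidal x-axis using Ī + A·d² with d = y − 135.5:
  bottom plate: d = -127.5 mm → contributes +46 888 698 mm⁴
  web plate: d = 0.4874 mm → contributes +18 432 912 mm⁴
  top plate: d = 130.5 mm → contributes +47 768 822 mm⁴
Total I = 113 090 432 mm⁴.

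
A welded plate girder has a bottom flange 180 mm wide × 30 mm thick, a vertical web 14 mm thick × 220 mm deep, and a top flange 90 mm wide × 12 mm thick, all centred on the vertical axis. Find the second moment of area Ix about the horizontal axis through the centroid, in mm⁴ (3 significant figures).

Break the section into simple shapes (no overlaps), measuring from the bottom-left corner of the bounding box.
Bottom plate: 180 × 30, A = 5 400 mm², y = 15 mm, Ī = 405 000 mm⁴.
Web plate: 14 × 220, A = 3 080 mm², y = 140 mm, Ī = 12 422 667 mm⁴.
Top plate: 90 × 12, A = 1 080 mm², y = 256 mm, Ī = 12 960 mm⁴.
Centroid: ȳ = ΣA·y / ΣA = 82.498 mm.
Transfer each piece to the horizontal axis through the centroid using Ī + A·d² with d = y − 82.498:
  bottom plate: d = -67.498 mm → contributes +25 007 225 mm⁴
  web plate: d = 57.502 mm → contributes +22 606 658 mm⁴
  top plate: d = 173.5 mm → contributes +32 524 174 mm⁴
Total I = 80 138 057 mm⁴.

Ix ≈ 8.01 × 10⁷ mm⁴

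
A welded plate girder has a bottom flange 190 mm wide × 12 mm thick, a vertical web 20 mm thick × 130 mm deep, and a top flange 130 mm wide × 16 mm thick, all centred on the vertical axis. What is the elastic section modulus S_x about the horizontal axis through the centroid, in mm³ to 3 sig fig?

Split into non-overlapping primitives; take the origin at the lower-left of the bounding box.
Bottom plate: 190 × 12, A = 2 280 mm², y = 6 mm, Ī = 27 360 mm⁴.
Web plate: 20 × 130, A = 2 600 mm², y = 77 mm, Ī = 3 661 667 mm⁴.
Top plate: 130 × 16, A = 2 080 mm², y = 150 mm, Ī = 44 373 mm⁴.
Centroid: ȳ = ΣA·y / ΣA = 75.557 mm.
Transfer each piece to the horizontal axis through the centroid using Ī + A·d² with d = y − 75.557:
  bottom plate: d = -69.557 mm → contributes +11 058 551 mm⁴
  web plate: d = 1.4425 mm → contributes +3 667 077 mm⁴
  top plate: d = 74.443 mm → contributes +11 571 089 mm⁴
Total I = 26 296 717 mm⁴.
Extreme fibre distance c = 82.443 mm; S = I/c = 318 970 mm³.

S_x ≈ 3.19 × 10⁵ mm³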